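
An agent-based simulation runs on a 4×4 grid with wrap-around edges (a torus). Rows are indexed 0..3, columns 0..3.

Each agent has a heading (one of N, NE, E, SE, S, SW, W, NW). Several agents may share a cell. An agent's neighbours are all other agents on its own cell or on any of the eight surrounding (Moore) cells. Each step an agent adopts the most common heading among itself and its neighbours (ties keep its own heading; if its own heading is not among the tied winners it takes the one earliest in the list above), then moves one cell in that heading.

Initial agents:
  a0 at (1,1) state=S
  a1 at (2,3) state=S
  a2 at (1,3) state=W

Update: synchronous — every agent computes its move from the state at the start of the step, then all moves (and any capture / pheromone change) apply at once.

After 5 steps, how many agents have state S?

3

t=1: a0@(2,1):S a1@(3,3):S a2@(1,2):W
t=2: a0@(3,1):S a1@(0,3):S a2@(1,1):W
t=3: a0@(0,1):S a1@(1,3):S a2@(1,0):W
t=4: a0@(1,1):S a1@(2,3):S a2@(2,0):S
t=5: a0@(2,1):S a1@(3,3):S a2@(3,0):S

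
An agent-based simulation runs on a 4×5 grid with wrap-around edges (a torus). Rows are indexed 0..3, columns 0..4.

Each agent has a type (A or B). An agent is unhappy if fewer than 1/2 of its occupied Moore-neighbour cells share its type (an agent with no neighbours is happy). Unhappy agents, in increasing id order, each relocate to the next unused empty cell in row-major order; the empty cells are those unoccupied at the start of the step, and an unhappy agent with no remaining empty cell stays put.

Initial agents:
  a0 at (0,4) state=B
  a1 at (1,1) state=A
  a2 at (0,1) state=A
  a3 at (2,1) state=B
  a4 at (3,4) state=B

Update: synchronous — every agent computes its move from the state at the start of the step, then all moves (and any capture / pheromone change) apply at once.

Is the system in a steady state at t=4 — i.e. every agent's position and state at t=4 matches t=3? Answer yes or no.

t=1: a0@(0,4):B a1@(1,1):A a2@(0,1):A a3@(0,0):B a4@(3,4):B
t=2: (unchanged — steady state)

yes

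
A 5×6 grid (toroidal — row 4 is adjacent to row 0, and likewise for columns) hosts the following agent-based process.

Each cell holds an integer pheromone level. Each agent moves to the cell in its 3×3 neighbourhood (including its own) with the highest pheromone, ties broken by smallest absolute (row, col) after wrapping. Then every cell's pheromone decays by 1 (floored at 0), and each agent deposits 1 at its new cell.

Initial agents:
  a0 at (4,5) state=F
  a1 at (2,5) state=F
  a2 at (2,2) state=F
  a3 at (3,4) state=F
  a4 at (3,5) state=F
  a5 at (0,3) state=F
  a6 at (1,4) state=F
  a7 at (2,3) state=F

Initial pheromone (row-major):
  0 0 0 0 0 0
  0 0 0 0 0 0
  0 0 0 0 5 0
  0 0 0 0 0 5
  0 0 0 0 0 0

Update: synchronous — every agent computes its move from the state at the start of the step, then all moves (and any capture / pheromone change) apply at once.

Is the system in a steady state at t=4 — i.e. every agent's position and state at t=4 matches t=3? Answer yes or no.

yes

t=1: a0@(3,5) a1@(2,4) a2@(1,1) a3@(2,4) a4@(2,4) a5@(0,2) a6@(2,4) a7@(2,4) | pheromone: 0 0 1 0 0 0 / 0 1 0 0 0 0 / 0 0 0 0 9 0 / 0 0 0 0 0 5 / 0 0 0 0 0 0
t=2: a0@(2,4) a1@(2,4) a2@(0,2) a3@(2,4) a4@(2,4) a5@(0,2) a6@(2,4) a7@(2,4) | pheromone: 0 0 2 0 0 0 / 0 0 0 0 0 0 / 0 0 0 0 14 0 / 0 0 0 0 0 4 / 0 0 0 0 0 0
t=3: a0@(2,4) a1@(2,4) a2@(0,2) a3@(2,4) a4@(2,4) a5@(0,2) a6@(2,4) a7@(2,4) | pheromone: 0 0 3 0 0 0 / 0 0 0 0 0 0 / 0 0 0 0 19 0 / 0 0 0 0 0 3 / 0 0 0 0 0 0
t=4: a0@(2,4) a1@(2,4) a2@(0,2) a3@(2,4) a4@(2,4) a5@(0,2) a6@(2,4) a7@(2,4) | pheromone: 0 0 4 0 0 0 / 0 0 0 0 0 0 / 0 0 0 0 24 0 / 0 0 0 0 0 2 / 0 0 0 0 0 0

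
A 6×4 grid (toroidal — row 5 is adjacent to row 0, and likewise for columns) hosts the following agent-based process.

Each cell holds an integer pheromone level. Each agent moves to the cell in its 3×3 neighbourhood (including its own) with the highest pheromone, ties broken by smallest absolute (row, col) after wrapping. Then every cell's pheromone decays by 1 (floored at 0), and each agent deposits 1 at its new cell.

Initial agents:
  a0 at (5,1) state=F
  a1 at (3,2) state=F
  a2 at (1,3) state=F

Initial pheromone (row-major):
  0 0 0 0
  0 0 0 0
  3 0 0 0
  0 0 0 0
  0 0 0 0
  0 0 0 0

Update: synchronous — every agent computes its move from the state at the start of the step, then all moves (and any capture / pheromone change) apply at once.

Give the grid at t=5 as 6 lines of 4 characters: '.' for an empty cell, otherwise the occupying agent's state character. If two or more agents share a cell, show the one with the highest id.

t=1: a0@(0,0) a1@(2,1) a2@(2,0) | pheromone: 1 0 0 0 / 0 0 0 0 / 3 1 0 0 / 0 0 0 0 / 0 0 0 0 / 0 0 0 0
t=2: a0@(0,0) a1@(2,0) a2@(2,0) | pheromone: 1 0 0 0 / 0 0 0 0 / 4 0 0 0 / 0 0 0 0 / 0 0 0 0 / 0 0 0 0
t=3: a0@(0,0) a1@(2,0) a2@(2,0) | pheromone: 1 0 0 0 / 0 0 0 0 / 5 0 0 0 / 0 0 0 0 / 0 0 0 0 / 0 0 0 0
t=4: a0@(0,0) a1@(2,0) a2@(2,0) | pheromone: 1 0 0 0 / 0 0 0 0 / 6 0 0 0 / 0 0 0 0 / 0 0 0 0 / 0 0 0 0
t=5: a0@(0,0) a1@(2,0) a2@(2,0) | pheromone: 1 0 0 0 / 0 0 0 0 / 7 0 0 0 / 0 0 0 0 / 0 0 0 0 / 0 0 0 0

F...
....
F...
....
....
....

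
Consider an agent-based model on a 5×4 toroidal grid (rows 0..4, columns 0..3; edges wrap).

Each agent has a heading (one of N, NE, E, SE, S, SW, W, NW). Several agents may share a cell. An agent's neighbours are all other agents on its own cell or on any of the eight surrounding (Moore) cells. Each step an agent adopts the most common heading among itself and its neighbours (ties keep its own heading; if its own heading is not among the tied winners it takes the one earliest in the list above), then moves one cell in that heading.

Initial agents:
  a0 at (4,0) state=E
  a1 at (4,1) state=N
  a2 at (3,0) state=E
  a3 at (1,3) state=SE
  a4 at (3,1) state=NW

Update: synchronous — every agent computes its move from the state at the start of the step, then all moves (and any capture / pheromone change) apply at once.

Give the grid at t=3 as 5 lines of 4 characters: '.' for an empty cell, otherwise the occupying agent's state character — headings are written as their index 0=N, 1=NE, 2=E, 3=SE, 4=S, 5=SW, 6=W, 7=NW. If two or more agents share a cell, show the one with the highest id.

t=1: a0@(4,1):E a1@(4,2):E a2@(3,1):E a3@(2,0):SE a4@(3,2):E
t=2: a0@(4,2):E a1@(4,3):E a2@(3,2):E a3@(3,1):SE a4@(3,3):E
t=3: a0@(4,3):E a1@(4,0):E a2@(3,3):E a3@(3,2):E a4@(3,0):E

....
....
....
2.22
2..2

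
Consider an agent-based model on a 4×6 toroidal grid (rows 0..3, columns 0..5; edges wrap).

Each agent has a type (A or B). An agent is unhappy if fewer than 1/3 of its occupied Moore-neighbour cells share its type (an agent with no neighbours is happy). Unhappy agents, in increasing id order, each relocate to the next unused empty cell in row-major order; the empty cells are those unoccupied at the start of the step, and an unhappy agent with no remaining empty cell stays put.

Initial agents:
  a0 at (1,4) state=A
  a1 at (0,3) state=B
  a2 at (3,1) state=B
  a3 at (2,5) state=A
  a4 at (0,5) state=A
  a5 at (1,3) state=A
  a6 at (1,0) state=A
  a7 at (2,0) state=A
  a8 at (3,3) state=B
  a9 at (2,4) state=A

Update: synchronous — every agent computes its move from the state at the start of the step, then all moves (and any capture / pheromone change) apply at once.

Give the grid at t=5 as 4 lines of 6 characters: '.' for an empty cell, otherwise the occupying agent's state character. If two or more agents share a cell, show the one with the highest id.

t=1: a0@(1,4):A a1@(0,3):B a2@(0,0):B a3@(2,5):A a4@(0,5):A a5@(1,3):A a6@(1,0):A a7@(2,0):A a8@(3,3):B a9@(2,4):A
t=2: a0@(1,4):A a1@(0,3):B a2@(0,1):B a3@(2,5):A a4@(0,5):A a5@(1,3):A a6@(1,0):A a7@(2,0):A a8@(3,3):B a9@(2,4):A
t=3: a0@(1,4):A a1@(0,3):B a2@(0,0):B a3@(2,5):A a4@(0,5):A a5@(1,3):A a6@(1,0):A a7@(2,0):A a8@(3,3):B a9@(2,4):A
t=4: a0@(1,4):A a1@(0,3):B a2@(0,1):B a3@(2,5):A a4@(0,5):A a5@(1,3):A a6@(1,0):A a7@(2,0):A a8@(3,3):B a9@(2,4):A
t=5: a0@(1,4):A a1@(0,3):B a2@(0,0):B a3@(2,5):A a4@(0,5):A a5@(1,3):A a6@(1,0):A a7@(2,0):A a8@(3,3):B a9@(2,4):A

B..B.A
A..AA.
A...AA
...B..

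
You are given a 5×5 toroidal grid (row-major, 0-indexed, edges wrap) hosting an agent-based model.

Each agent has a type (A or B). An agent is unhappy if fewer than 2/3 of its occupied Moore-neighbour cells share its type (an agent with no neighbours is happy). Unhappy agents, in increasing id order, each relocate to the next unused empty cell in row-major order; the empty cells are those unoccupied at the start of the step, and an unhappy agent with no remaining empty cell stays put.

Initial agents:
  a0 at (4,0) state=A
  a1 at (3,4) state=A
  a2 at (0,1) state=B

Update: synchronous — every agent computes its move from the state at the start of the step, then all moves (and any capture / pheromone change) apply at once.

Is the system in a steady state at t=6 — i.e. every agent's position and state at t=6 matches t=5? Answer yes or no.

t=1: a0@(0,0):A a1@(3,4):A a2@(0,2):B
t=2: (unchanged — steady state)

yes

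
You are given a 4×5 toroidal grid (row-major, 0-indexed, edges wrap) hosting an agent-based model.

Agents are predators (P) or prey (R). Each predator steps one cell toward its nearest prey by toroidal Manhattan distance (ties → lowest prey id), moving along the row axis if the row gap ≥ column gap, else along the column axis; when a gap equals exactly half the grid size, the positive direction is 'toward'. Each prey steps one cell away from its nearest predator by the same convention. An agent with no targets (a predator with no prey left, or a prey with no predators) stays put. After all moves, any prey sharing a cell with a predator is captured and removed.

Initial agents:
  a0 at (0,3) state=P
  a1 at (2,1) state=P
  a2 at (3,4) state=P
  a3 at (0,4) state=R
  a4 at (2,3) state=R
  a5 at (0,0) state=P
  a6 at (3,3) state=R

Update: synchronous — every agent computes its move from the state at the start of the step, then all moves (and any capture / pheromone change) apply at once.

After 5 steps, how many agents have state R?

t=1: a0@(0,4):P a1@(2,2):P a2@(0,4):P a3@(0,0):R a4@(1,3):R a5@(0,4):P a6@(2,3):R
t=2: a0@(0,0):P a1@(2,3):P a2@(0,0):P a3@(0,1):R a5@(0,0):P a6@(2,4):R
t=3: a0@(0,1):P a1@(2,4):P a2@(0,1):P a3@(0,2):R a5@(0,1):P a6@(2,0):R
t=4: a0@(0,2):P a1@(2,0):P a2@(0,2):P a3@(0,3):R a5@(0,2):P a6@(2,1):R
t=5: a0@(0,3):P a1@(2,1):P a2@(0,3):P a3@(0,4):R a5@(0,3):P a6@(2,2):R

2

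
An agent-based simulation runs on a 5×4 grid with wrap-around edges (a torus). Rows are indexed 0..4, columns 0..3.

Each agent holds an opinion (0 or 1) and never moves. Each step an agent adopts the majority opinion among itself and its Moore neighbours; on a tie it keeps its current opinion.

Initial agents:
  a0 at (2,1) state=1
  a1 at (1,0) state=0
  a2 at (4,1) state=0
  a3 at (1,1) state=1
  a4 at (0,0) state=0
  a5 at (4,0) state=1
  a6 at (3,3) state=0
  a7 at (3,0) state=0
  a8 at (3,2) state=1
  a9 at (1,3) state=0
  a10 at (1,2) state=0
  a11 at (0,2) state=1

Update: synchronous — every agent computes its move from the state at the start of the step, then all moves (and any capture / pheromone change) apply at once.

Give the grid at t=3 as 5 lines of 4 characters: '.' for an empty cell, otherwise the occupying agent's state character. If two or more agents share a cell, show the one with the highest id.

0.0.
0110
.1..
0.10
00..

t=1: a0@(2,1):1 a1@(1,0):0 a2@(4,1):0 a3@(1,1):1 a4@(0,0):0 a5@(4,0):0 a6@(3,3):0 a7@(3,0):0 a8@(3,2):1 a9@(1,3):0 a10@(1,2):1 a11@(0,2):0
t=2: (unchanged — steady state)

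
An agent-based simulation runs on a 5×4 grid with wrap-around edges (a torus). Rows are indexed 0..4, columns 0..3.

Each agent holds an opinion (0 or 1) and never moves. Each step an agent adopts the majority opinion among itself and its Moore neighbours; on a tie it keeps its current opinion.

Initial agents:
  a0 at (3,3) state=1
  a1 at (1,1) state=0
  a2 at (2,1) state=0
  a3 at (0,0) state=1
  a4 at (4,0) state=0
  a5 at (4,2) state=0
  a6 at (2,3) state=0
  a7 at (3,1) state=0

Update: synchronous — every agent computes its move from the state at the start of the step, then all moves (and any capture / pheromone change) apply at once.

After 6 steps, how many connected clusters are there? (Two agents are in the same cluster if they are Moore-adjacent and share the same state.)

1

t=1: a0@(3,3):0 a1@(1,1):0 a2@(2,1):0 a3@(0,0):0 a4@(4,0):0 a5@(4,2):0 a6@(2,3):0 a7@(3,1):0
t=2: (unchanged — steady state)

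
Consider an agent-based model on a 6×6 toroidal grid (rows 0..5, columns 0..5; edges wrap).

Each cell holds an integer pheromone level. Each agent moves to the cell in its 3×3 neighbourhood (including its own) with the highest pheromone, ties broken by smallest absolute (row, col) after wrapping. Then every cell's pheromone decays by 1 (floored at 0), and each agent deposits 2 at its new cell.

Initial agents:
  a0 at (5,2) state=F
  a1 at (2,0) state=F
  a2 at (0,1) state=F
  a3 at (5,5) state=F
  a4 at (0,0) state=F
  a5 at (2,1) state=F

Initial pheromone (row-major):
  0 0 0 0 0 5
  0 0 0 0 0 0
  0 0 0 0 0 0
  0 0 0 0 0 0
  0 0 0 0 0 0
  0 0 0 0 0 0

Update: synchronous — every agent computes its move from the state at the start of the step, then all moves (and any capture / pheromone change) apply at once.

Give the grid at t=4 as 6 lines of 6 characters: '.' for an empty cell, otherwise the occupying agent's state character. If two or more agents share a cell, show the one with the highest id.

t=1: a0@(0,1) a1@(1,0) a2@(0,0) a3@(0,5) a4@(0,5) a5@(1,0) | pheromone: 2 2 0 0 0 8 / 4 0 0 0 0 0 / 0 0 0 0 0 0 / 0 0 0 0 0 0 / 0 0 0 0 0 0 / 0 0 0 0 0 0
t=2: a0@(1,0) a1@(0,5) a2@(0,5) a3@(0,5) a4@(0,5) a5@(0,5) | pheromone: 1 1 0 0 0 17 / 5 0 0 0 0 0 / 0 0 0 0 0 0 / 0 0 0 0 0 0 / 0 0 0 0 0 0 / 0 0 0 0 0 0
t=3: a0@(0,5) a1@(0,5) a2@(0,5) a3@(0,5) a4@(0,5) a5@(0,5) | pheromone: 0 0 0 0 0 28 / 4 0 0 0 0 0 / 0 0 0 0 0 0 / 0 0 0 0 0 0 / 0 0 0 0 0 0 / 0 0 0 0 0 0
t=4: a0@(0,5) a1@(0,5) a2@(0,5) a3@(0,5) a4@(0,5) a5@(0,5) | pheromone: 0 0 0 0 0 39 / 3 0 0 0 0 0 / 0 0 0 0 0 0 / 0 0 0 0 0 0 / 0 0 0 0 0 0 / 0 0 0 0 0 0

.....F
......
......
......
......
......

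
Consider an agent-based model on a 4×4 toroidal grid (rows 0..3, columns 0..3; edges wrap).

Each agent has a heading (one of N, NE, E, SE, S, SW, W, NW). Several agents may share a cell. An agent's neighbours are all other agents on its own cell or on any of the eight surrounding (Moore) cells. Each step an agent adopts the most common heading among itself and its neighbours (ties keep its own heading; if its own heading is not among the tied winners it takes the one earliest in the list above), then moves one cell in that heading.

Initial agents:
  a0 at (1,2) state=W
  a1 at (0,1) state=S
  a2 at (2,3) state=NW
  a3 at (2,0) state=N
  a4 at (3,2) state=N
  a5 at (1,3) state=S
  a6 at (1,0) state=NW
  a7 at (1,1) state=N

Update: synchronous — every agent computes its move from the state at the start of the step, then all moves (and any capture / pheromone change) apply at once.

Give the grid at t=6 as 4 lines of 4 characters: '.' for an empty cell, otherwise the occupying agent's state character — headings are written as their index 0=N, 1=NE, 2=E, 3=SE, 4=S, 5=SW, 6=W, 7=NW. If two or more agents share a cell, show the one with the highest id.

t=1: a0@(2,2):S a1@(3,1):N a2@(1,2):NW a3@(1,0):N a4@(2,2):N a5@(0,2):NW a6@(0,3):NW a7@(0,1):N
t=2: a0@(1,2):N a1@(2,1):N a2@(0,1):NW a3@(0,0):N a4@(1,2):N a5@(3,1):NW a6@(3,2):NW a7@(3,1):N
t=3: a0@(0,2):N a1@(1,1):N a2@(3,1):N a3@(3,0):N a4@(0,2):N a5@(2,0):NW a6@(2,1):NW a7@(2,1):N
t=4: a0@(3,2):N a1@(0,1):N a2@(2,1):N a3@(2,0):N a4@(3,2):N a5@(1,0):N a6@(1,1):N a7@(1,1):N
t=5: a0@(2,2):N a1@(3,1):N a2@(1,1):N a3@(1,0):N a4@(2,2):N a5@(0,0):N a6@(0,1):N a7@(0,1):N
t=6: a0@(1,2):N a1@(2,1):N a2@(0,1):N a3@(0,0):N a4@(1,2):N a5@(3,0):N a6@(3,1):N a7@(3,1):N

00..
..0.
.0..
00..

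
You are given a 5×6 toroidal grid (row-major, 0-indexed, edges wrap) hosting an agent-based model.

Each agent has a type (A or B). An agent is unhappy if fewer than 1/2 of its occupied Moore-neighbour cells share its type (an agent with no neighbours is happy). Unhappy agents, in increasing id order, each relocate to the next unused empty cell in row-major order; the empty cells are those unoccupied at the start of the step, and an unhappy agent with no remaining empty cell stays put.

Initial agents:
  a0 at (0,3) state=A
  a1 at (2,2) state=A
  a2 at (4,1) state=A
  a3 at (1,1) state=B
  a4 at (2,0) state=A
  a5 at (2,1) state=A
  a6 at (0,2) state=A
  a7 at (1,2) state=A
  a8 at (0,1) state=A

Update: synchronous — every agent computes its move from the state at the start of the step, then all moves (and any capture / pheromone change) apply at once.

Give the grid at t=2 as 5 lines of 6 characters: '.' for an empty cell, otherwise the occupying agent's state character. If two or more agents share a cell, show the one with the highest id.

.AAAB.
..A...
AAA...
......
.A....

t=1: a0@(0,3):A a1@(2,2):A a2@(4,1):A a3@(0,0):B a4@(2,0):A a5@(2,1):A a6@(0,2):A a7@(1,2):A a8@(0,1):A
t=2: a0@(0,3):A a1@(2,2):A a2@(4,1):A a3@(0,4):B a4@(2,0):A a5@(2,1):A a6@(0,2):A a7@(1,2):A a8@(0,1):A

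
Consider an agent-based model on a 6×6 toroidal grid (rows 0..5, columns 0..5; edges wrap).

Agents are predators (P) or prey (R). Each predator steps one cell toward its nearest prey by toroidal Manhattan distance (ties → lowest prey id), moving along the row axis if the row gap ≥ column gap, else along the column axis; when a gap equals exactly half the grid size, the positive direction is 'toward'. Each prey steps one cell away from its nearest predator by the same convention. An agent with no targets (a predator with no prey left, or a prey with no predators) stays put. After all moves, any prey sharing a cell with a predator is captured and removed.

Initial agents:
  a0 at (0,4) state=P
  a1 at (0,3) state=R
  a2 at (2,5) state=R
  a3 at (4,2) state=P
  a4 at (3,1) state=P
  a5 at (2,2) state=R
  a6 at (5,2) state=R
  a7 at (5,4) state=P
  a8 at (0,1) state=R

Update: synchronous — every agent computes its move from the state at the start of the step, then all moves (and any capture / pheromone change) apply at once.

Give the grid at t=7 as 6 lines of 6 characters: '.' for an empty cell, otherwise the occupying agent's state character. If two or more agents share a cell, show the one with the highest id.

t=1: a0@(0,3):P a1@(0,2):R a2@(3,5):R a3@(5,2):P a4@(2,1):P a5@(1,2):R a6@(0,2):R a7@(0,4):P a8@(0,0):R
t=2: a0@(0,2):P a1@(0,1):R a2@(3,4):R a3@(0,2):P a4@(1,1):P a5@(2,2):R a6@(0,1):R a7@(0,3):P a8@(0,1):R
t=3: a0@(0,1):P a1@(0,0):R a2@(2,4):R a3@(0,1):P a4@(0,1):P a5@(3,2):R a6@(0,0):R a7@(0,2):P a8@(0,0):R
t=4: a0@(0,0):P a1@(0,5):R a2@(3,4):R a3@(0,0):P a4@(0,0):P a5@(2,2):R a6@(0,5):R a7@(0,1):P a8@(0,5):R
t=5: a0@(0,5):P a1@(0,4):R a2@(2,4):R a3@(0,5):P a4@(0,5):P a5@(3,2):R a6@(0,4):R a7@(0,0):P a8@(0,4):R
t=6: a0@(0,4):P a1@(0,3):R a2@(3,4):R a3@(0,4):P a4@(0,4):P a5@(2,2):R a6@(0,3):R a7@(0,5):P a8@(0,3):R
t=7: a0@(0,3):P a1@(0,2):R a2@(2,4):R a3@(0,3):P a4@(0,3):P a5@(3,2):R a6@(0,2):R a7@(0,4):P a8@(0,2):R

..RPP.
......
....R.
..R...
......
......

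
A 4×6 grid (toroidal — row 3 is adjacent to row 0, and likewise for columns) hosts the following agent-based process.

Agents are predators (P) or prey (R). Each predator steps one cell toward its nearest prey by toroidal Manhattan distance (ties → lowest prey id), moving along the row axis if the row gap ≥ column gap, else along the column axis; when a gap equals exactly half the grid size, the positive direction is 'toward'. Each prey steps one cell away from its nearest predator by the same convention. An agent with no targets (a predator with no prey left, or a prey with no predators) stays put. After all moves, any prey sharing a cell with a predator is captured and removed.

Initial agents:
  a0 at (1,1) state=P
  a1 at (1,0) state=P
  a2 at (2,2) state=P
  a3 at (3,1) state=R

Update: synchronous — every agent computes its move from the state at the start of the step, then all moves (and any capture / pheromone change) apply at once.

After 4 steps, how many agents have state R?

t=1: a0@(2,1):P a1@(2,0):P a2@(3,2):P
t=2: (unchanged — steady state)

0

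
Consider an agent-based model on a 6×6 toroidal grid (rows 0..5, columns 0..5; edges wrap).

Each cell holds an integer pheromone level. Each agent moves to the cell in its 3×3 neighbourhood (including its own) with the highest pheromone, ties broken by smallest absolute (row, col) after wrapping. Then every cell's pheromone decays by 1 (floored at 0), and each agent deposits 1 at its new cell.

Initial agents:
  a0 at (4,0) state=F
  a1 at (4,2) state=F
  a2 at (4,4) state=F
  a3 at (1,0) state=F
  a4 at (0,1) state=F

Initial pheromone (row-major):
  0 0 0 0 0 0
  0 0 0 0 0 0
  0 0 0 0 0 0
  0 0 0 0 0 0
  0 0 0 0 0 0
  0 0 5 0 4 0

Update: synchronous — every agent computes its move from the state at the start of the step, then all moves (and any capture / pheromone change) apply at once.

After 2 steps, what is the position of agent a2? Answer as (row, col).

t=1: a0@(3,0) a1@(5,2) a2@(5,4) a3@(0,0) a4@(5,2) | pheromone: 1 0 0 0 0 0 / 0 0 0 0 0 0 / 0 0 0 0 0 0 / 1 0 0 0 0 0 / 0 0 0 0 0 0 / 0 0 6 0 4 0
t=2: a0@(3,0) a1@(5,2) a2@(5,4) a3@(0,0) a4@(5,2) | pheromone: 1 0 0 0 0 0 / 0 0 0 0 0 0 / 0 0 0 0 0 0 / 1 0 0 0 0 0 / 0 0 0 0 0 0 / 0 0 7 0 4 0

(5, 4)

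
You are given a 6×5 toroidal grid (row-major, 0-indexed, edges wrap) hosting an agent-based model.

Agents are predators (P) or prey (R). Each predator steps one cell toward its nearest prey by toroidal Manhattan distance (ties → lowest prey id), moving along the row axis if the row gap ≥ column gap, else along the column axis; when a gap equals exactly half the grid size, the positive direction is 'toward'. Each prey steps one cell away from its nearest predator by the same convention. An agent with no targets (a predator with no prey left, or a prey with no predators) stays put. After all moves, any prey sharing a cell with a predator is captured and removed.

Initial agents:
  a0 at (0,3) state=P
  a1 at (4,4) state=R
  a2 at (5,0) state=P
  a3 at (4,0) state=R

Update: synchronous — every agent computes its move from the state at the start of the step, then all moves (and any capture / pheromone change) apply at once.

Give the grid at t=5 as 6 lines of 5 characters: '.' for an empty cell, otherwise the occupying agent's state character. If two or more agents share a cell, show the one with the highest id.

P....
...P.
.....
.....
.....
R...R

t=1: a0@(5,3):P a1@(3,4):R a2@(4,0):P a3@(3,0):R
t=2: a0@(4,3):P a1@(2,4):R a2@(3,0):P a3@(2,0):R
t=3: a0@(3,3):P a1@(1,4):R a2@(2,0):P a3@(1,0):R
t=4: a0@(2,3):P a1@(0,4):R a2@(1,0):P a3@(0,0):R
t=5: a0@(1,3):P a1@(5,4):R a2@(0,0):P a3@(5,0):R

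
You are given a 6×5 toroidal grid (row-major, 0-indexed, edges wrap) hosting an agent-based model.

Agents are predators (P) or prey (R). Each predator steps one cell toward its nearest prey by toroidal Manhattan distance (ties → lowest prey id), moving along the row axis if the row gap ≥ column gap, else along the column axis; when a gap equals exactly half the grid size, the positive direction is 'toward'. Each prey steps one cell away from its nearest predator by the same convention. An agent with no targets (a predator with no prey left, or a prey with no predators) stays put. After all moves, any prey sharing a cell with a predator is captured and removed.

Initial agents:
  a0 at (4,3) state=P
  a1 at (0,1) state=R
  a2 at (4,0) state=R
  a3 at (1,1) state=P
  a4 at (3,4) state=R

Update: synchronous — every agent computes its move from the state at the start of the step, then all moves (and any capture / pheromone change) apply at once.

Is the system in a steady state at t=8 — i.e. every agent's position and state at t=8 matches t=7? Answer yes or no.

t=1: a0@(4,4):P a1@(5,1):R a2@(4,1):R a3@(0,1):P a4@(2,4):R
t=2: a0@(4,0):P a1@(4,1):R a2@(4,2):R a3@(5,1):P a4@(1,4):R
t=3: a0@(4,1):P a1@(4,2):R a2@(4,3):R a3@(4,1):P a4@(0,4):R
t=4: a0@(4,2):P a1@(4,3):R a2@(4,4):R a3@(4,2):P a4@(1,4):R
t=5: a0@(4,3):P a1@(4,4):R a2@(4,0):R a3@(4,3):P a4@(0,4):R
t=6: a0@(4,4):P a1@(4,0):R a2@(4,1):R a3@(4,4):P a4@(1,4):R
t=7: a0@(4,0):P a1@(4,1):R a2@(4,2):R a3@(4,0):P a4@(0,4):R
t=8: a0@(4,1):P a1@(4,2):R a2@(4,3):R a3@(4,1):P a4@(1,4):R

no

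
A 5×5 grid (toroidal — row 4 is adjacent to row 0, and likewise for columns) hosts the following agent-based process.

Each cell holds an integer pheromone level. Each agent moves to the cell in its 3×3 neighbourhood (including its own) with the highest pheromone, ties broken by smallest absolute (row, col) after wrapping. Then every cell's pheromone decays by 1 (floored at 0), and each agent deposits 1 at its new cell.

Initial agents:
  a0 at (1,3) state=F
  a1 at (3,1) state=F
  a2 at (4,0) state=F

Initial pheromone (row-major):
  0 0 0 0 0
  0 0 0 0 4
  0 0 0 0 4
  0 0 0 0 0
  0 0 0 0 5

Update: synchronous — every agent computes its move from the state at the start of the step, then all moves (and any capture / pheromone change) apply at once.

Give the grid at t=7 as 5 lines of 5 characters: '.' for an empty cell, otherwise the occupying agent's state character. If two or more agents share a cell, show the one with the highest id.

t=1: a0@(1,4) a1@(2,0) a2@(4,4) | pheromone: 0 0 0 0 0 / 0 0 0 0 4 / 1 0 0 0 3 / 0 0 0 0 0 / 0 0 0 0 5
t=2: a0@(1,4) a1@(1,4) a2@(4,4) | pheromone: 0 0 0 0 0 / 0 0 0 0 5 / 0 0 0 0 2 / 0 0 0 0 0 / 0 0 0 0 5
t=3: a0@(1,4) a1@(1,4) a2@(4,4) | pheromone: 0 0 0 0 0 / 0 0 0 0 6 / 0 0 0 0 1 / 0 0 0 0 0 / 0 0 0 0 5
t=4: a0@(1,4) a1@(1,4) a2@(4,4) | pheromone: 0 0 0 0 0 / 0 0 0 0 7 / 0 0 0 0 0 / 0 0 0 0 0 / 0 0 0 0 5
t=5: a0@(1,4) a1@(1,4) a2@(4,4) | pheromone: 0 0 0 0 0 / 0 0 0 0 8 / 0 0 0 0 0 / 0 0 0 0 0 / 0 0 0 0 5
t=6: a0@(1,4) a1@(1,4) a2@(4,4) | pheromone: 0 0 0 0 0 / 0 0 0 0 9 / 0 0 0 0 0 / 0 0 0 0 0 / 0 0 0 0 5
t=7: a0@(1,4) a1@(1,4) a2@(4,4) | pheromone: 0 0 0 0 0 / 0 0 0 0 10 / 0 0 0 0 0 / 0 0 0 0 0 / 0 0 0 0 5

.....
....F
.....
.....
....F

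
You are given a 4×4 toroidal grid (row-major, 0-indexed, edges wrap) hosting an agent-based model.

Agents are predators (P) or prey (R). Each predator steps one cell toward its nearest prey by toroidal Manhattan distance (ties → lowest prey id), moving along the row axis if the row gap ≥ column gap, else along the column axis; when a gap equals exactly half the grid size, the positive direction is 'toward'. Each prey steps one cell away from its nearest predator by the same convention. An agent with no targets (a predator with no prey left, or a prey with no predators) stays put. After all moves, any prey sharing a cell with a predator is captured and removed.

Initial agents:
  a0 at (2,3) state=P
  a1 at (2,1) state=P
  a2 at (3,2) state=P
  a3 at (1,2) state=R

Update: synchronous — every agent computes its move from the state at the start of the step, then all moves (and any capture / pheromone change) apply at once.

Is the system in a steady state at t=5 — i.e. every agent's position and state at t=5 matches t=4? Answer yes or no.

t=1: a0@(1,3):P a1@(1,1):P a2@(0,2):P
t=2: (unchanged — steady state)

yes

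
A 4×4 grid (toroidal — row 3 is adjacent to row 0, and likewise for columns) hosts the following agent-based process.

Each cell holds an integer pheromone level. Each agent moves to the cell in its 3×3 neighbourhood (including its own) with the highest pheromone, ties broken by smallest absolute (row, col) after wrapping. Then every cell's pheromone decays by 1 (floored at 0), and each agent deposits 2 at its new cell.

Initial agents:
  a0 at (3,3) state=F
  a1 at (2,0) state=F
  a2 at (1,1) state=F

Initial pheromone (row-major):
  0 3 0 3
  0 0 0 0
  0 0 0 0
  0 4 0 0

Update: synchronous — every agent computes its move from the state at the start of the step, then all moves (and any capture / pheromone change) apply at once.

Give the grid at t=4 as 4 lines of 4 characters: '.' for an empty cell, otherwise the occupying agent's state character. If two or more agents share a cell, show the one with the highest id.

t=1: a0@(0,3) a1@(3,1) a2@(0,1) | pheromone: 0 4 0 4 / 0 0 0 0 / 0 0 0 0 / 0 5 0 0
t=2: a0@(0,3) a1@(3,1) a2@(3,1) | pheromone: 0 3 0 5 / 0 0 0 0 / 0 0 0 0 / 0 8 0 0
t=3: a0@(0,3) a1@(3,1) a2@(3,1) | pheromone: 0 2 0 6 / 0 0 0 0 / 0 0 0 0 / 0 11 0 0
t=4: a0@(0,3) a1@(3,1) a2@(3,1) | pheromone: 0 1 0 7 / 0 0 0 0 / 0 0 0 0 / 0 14 0 0

...F
....
....
.F..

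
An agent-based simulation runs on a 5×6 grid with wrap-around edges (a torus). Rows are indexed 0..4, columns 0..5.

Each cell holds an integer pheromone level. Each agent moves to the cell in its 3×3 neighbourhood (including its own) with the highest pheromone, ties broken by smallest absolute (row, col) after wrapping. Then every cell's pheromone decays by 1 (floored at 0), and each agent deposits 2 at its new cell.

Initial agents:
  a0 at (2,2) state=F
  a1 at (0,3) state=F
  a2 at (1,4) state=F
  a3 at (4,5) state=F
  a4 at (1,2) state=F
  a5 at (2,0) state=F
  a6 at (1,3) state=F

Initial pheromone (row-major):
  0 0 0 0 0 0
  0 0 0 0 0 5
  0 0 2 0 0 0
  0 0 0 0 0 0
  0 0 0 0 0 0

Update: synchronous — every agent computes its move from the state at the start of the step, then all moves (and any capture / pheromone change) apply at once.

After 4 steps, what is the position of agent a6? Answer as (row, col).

t=1: a0@(2,2) a1@(0,2) a2@(1,5) a3@(0,0) a4@(2,2) a5@(1,5) a6@(2,2) | pheromone: 2 0 2 0 0 0 / 0 0 0 0 0 8 / 0 0 7 0 0 0 / 0 0 0 0 0 0 / 0 0 0 0 0 0
t=2: a0@(2,2) a1@(0,2) a2@(1,5) a3@(1,5) a4@(2,2) a5@(1,5) a6@(2,2) | pheromone: 1 0 3 0 0 0 / 0 0 0 0 0 13 / 0 0 12 0 0 0 / 0 0 0 0 0 0 / 0 0 0 0 0 0
t=3: a0@(2,2) a1@(0,2) a2@(1,5) a3@(1,5) a4@(2,2) a5@(1,5) a6@(2,2) | pheromone: 0 0 4 0 0 0 / 0 0 0 0 0 18 / 0 0 17 0 0 0 / 0 0 0 0 0 0 / 0 0 0 0 0 0
t=4: a0@(2,2) a1@(0,2) a2@(1,5) a3@(1,5) a4@(2,2) a5@(1,5) a6@(2,2) | pheromone: 0 0 5 0 0 0 / 0 0 0 0 0 23 / 0 0 22 0 0 0 / 0 0 0 0 0 0 / 0 0 0 0 0 0

(2, 2)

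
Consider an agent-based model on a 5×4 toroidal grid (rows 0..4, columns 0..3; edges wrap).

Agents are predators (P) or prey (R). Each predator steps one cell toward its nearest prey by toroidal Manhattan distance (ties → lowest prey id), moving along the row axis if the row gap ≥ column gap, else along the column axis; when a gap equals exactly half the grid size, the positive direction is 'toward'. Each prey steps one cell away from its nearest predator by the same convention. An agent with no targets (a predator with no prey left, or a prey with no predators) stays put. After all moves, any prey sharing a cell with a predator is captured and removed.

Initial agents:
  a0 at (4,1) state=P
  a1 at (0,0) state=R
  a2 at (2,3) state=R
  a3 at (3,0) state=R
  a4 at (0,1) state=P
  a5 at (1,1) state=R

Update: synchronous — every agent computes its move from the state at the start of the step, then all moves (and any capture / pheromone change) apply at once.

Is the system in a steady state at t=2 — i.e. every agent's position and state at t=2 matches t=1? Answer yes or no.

t=1: a0@(0,1):P a1@(0,3):R a2@(1,3):R a3@(2,0):R a4@(0,0):P a5@(2,1):R
t=2: a0@(0,2):P a2@(2,3):R a3@(3,0):R a4@(0,3):P a5@(3,1):R

no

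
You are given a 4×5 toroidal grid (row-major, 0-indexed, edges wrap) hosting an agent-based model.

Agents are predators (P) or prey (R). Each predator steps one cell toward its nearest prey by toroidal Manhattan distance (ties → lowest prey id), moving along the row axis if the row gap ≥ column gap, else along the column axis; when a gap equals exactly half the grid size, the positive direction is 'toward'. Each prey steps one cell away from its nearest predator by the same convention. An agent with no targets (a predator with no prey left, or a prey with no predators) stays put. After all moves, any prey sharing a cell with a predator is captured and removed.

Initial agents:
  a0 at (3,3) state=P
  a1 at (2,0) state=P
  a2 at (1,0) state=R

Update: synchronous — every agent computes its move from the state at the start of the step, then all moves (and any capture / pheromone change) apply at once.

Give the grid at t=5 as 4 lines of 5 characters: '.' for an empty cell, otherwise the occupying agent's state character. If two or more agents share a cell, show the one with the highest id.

t=1: a0@(0,3):P a1@(1,0):P a2@(0,0):R
t=2: a0@(0,4):P a1@(0,0):P a2@(3,0):R
t=3: a0@(3,4):P a1@(3,0):P a2@(2,0):R
t=4: a0@(2,4):P a1@(2,0):P a2@(1,0):R
t=5: a0@(1,4):P a1@(1,0):P a2@(0,0):R

R....
P...P
.....
.....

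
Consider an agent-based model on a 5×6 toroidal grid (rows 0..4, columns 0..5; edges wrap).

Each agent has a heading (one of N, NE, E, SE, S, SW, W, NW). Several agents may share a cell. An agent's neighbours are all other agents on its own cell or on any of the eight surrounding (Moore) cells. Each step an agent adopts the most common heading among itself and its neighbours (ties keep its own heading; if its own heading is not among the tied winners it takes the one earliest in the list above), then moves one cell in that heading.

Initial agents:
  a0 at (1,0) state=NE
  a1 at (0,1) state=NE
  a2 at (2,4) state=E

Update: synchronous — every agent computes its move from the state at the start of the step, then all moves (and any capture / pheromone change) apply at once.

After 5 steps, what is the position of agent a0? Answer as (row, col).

t=1: a0@(0,1):NE a1@(4,2):NE a2@(2,5):E
t=2: a0@(4,2):NE a1@(3,3):NE a2@(2,0):E
t=3: a0@(3,3):NE a1@(2,4):NE a2@(2,1):E
t=4: a0@(2,4):NE a1@(1,5):NE a2@(2,2):E
t=5: a0@(1,5):NE a1@(0,0):NE a2@(2,3):E

(1, 5)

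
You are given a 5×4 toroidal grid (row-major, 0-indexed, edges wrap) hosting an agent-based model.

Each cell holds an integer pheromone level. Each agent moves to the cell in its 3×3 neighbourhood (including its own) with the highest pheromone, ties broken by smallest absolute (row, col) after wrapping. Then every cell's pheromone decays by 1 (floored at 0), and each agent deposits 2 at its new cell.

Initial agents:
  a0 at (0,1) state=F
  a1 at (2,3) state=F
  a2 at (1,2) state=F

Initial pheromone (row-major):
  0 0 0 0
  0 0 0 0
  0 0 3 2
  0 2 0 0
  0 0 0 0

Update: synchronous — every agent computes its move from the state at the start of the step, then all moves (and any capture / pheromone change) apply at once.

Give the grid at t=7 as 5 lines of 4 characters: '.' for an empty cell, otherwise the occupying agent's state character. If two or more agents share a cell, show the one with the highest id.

t=1: a0@(0,0) a1@(2,2) a2@(2,2) | pheromone: 2 0 0 0 / 0 0 0 0 / 0 0 6 1 / 0 1 0 0 / 0 0 0 0
t=2: a0@(0,0) a1@(2,2) a2@(2,2) | pheromone: 3 0 0 0 / 0 0 0 0 / 0 0 9 0 / 0 0 0 0 / 0 0 0 0
t=3: a0@(0,0) a1@(2,2) a2@(2,2) | pheromone: 4 0 0 0 / 0 0 0 0 / 0 0 12 0 / 0 0 0 0 / 0 0 0 0
t=4: a0@(0,0) a1@(2,2) a2@(2,2) | pheromone: 5 0 0 0 / 0 0 0 0 / 0 0 15 0 / 0 0 0 0 / 0 0 0 0
t=5: a0@(0,0) a1@(2,2) a2@(2,2) | pheromone: 6 0 0 0 / 0 0 0 0 / 0 0 18 0 / 0 0 0 0 / 0 0 0 0
t=6: a0@(0,0) a1@(2,2) a2@(2,2) | pheromone: 7 0 0 0 / 0 0 0 0 / 0 0 21 0 / 0 0 0 0 / 0 0 0 0
t=7: a0@(0,0) a1@(2,2) a2@(2,2) | pheromone: 8 0 0 0 / 0 0 0 0 / 0 0 24 0 / 0 0 0 0 / 0 0 0 0

F...
....
..F.
....
....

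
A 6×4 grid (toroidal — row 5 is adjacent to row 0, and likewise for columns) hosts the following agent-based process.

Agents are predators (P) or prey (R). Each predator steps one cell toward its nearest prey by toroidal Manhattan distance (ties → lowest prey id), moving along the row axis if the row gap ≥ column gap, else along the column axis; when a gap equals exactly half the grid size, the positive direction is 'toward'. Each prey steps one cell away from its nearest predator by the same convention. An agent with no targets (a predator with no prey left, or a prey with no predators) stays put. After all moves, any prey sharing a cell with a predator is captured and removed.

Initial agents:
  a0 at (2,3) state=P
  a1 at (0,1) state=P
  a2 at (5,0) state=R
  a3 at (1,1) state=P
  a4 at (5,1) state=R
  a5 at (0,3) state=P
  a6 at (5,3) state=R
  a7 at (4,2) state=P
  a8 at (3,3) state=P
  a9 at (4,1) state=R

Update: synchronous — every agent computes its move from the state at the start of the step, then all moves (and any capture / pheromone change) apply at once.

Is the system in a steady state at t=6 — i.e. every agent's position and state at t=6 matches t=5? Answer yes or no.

yes

t=1: a0@(3,3):P a1@(5,1):P a2@(4,0):R a3@(0,1):P a5@(5,3):P a7@(4,1):P a8@(4,3):P a9@(4,0):R
t=2: a0@(4,3):P a1@(4,1):P a3@(5,1):P a5@(4,3):P a7@(4,0):P a8@(4,0):P
t=3: (unchanged — steady state)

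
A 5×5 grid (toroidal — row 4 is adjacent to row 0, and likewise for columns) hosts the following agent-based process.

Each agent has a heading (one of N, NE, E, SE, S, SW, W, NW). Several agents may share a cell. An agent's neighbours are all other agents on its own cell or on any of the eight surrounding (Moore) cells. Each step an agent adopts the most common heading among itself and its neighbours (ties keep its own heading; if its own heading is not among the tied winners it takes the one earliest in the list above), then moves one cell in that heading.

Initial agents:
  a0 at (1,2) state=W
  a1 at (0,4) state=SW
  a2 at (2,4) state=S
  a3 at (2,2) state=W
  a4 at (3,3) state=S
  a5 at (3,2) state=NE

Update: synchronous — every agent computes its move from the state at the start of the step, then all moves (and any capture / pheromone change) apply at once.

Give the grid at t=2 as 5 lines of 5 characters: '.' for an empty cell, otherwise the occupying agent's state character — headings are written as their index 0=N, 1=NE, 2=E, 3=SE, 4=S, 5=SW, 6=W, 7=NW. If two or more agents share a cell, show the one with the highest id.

t=1: a0@(1,1):W a1@(1,3):SW a2@(3,4):S a3@(2,1):W a4@(4,3):S a5@(2,3):NE
t=2: a0@(1,0):W a1@(2,2):SW a2@(4,4):S a3@(2,0):W a4@(0,3):S a5@(1,4):NE

...4.
6...1
6.5..
.....
....4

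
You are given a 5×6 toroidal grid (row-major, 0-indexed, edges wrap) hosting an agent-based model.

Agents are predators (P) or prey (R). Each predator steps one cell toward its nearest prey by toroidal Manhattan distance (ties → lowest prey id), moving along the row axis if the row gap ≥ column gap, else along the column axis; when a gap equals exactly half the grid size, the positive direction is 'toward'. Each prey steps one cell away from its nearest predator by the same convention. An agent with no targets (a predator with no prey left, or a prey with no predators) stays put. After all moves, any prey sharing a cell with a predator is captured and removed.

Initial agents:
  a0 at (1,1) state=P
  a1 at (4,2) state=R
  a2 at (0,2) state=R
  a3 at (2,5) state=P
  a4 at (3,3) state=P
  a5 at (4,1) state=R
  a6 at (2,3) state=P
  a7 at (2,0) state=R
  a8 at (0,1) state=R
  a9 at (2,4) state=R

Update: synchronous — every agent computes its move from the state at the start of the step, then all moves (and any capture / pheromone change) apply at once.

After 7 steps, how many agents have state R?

4

t=1: a0@(0,1):P a1@(0,2):R a2@(4,2):R a3@(2,0):P a4@(4,3):P a5@(3,1):R a6@(2,4):P a7@(2,1):R a8@(4,1):R a9@(2,3):R
t=2: a0@(0,2):P a1@(0,3):R a2@(4,1):R a3@(2,1):P a4@(4,2):P a6@(2,3):P a7@(2,2):R a8@(3,1):R a9@(2,2):R
t=3: a0@(0,3):P a1@(0,4):R a2@(4,0):R a3@(2,2):P a4@(4,1):P a6@(2,2):P a7@(2,3):R a9@(2,3):R
t=4: a0@(0,4):P a1@(0,5):R a2@(4,5):R a3@(2,3):P a4@(4,0):P a6@(2,3):P a7@(2,4):R a9@(2,4):R
t=5: a0@(0,5):P a1@(0,0):R a2@(4,4):R a3@(2,4):P a4@(4,5):P a6@(2,4):P a7@(2,5):R a9@(2,5):R
t=6: a0@(0,0):P a1@(0,1):R a2@(4,3):R a3@(2,5):P a4@(4,4):P a6@(2,5):P a7@(2,0):R a9@(2,0):R
t=7: a0@(0,1):P a1@(0,2):R a2@(4,2):R a3@(2,0):P a4@(4,3):P a6@(2,0):P a7@(2,1):R a9@(2,1):R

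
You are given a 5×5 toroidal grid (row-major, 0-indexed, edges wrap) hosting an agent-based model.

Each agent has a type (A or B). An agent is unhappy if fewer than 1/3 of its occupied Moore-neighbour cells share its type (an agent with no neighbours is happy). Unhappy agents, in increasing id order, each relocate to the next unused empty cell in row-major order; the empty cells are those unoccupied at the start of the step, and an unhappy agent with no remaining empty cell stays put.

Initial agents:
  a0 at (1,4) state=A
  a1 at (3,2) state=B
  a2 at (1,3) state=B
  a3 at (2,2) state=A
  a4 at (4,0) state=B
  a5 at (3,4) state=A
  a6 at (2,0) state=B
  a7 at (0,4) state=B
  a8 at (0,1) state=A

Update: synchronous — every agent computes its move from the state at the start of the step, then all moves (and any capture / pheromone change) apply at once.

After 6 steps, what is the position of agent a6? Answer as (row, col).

(0, 3)

t=1: a0@(0,0):A a1@(0,2):B a2@(1,3):B a3@(0,3):A a4@(4,0):B a5@(1,0):A a6@(1,1):B a7@(0,4):B a8@(1,2):A
t=2: a0@(0,1):A a1@(0,2):B a2@(1,3):B a3@(1,4):A a4@(4,0):B a5@(1,0):A a6@(2,0):B a7@(0,4):B a8@(2,1):A
t=3: a0@(0,1):A a1@(0,2):B a2@(1,3):B a3@(0,0):A a4@(4,0):B a5@(1,0):A a6@(0,3):B a7@(0,4):B a8@(2,1):A
t=4: (unchanged — steady state)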